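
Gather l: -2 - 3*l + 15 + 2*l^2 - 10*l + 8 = 2*l^2 - 13*l + 21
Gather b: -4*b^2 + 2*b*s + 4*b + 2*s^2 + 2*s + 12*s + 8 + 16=-4*b^2 + b*(2*s + 4) + 2*s^2 + 14*s + 24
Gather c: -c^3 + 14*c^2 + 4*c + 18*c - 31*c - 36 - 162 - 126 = -c^3 + 14*c^2 - 9*c - 324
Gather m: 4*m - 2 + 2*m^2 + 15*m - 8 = 2*m^2 + 19*m - 10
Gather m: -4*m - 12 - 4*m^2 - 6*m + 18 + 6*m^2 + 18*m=2*m^2 + 8*m + 6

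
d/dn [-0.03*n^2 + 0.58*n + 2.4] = 0.58 - 0.06*n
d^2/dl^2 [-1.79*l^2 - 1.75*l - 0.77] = -3.58000000000000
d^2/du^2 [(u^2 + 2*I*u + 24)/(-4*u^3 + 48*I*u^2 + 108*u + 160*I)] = (-u^6 - 6*I*u^5 - 297*u^4 + 2582*I*u^3 + 11352*u^2 - 29088*I*u - 29576)/(2*(u^9 - 36*I*u^8 - 513*u^7 + 3552*I*u^6 + 10971*u^5 - 2484*I*u^4 + 53277*u^3 - 29880*I*u^2 + 129600*u + 64000*I))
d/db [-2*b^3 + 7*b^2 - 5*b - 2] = -6*b^2 + 14*b - 5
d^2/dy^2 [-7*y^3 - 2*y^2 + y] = -42*y - 4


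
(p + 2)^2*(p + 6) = p^3 + 10*p^2 + 28*p + 24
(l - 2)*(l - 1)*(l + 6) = l^3 + 3*l^2 - 16*l + 12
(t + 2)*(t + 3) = t^2 + 5*t + 6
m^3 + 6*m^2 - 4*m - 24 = (m - 2)*(m + 2)*(m + 6)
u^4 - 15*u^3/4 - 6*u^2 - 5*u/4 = u*(u - 5)*(u + 1/4)*(u + 1)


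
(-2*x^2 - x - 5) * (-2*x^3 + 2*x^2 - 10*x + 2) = 4*x^5 - 2*x^4 + 28*x^3 - 4*x^2 + 48*x - 10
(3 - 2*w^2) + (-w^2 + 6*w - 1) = -3*w^2 + 6*w + 2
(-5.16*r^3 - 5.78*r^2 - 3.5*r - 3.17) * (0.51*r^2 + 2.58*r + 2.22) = -2.6316*r^5 - 16.2606*r^4 - 28.1526*r^3 - 23.4783*r^2 - 15.9486*r - 7.0374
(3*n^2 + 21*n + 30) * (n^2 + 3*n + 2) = 3*n^4 + 30*n^3 + 99*n^2 + 132*n + 60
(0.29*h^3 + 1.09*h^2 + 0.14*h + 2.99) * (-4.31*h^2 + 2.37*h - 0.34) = -1.2499*h^5 - 4.0106*h^4 + 1.8813*h^3 - 12.9257*h^2 + 7.0387*h - 1.0166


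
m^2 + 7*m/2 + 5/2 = (m + 1)*(m + 5/2)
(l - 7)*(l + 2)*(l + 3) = l^3 - 2*l^2 - 29*l - 42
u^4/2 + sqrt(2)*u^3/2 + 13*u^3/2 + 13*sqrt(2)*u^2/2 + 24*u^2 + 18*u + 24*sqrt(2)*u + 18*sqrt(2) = (u + 6)^2*(sqrt(2)*u/2 + 1)*(sqrt(2)*u/2 + sqrt(2)/2)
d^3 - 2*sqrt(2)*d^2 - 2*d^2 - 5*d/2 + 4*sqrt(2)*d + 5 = (d - 2)*(d - 5*sqrt(2)/2)*(d + sqrt(2)/2)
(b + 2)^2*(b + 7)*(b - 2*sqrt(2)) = b^4 - 2*sqrt(2)*b^3 + 11*b^3 - 22*sqrt(2)*b^2 + 32*b^2 - 64*sqrt(2)*b + 28*b - 56*sqrt(2)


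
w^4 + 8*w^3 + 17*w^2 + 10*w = w*(w + 1)*(w + 2)*(w + 5)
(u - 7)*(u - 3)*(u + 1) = u^3 - 9*u^2 + 11*u + 21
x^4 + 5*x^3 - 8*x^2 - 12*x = x*(x - 2)*(x + 1)*(x + 6)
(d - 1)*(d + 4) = d^2 + 3*d - 4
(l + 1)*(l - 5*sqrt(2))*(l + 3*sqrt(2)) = l^3 - 2*sqrt(2)*l^2 + l^2 - 30*l - 2*sqrt(2)*l - 30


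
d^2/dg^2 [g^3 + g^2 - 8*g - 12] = 6*g + 2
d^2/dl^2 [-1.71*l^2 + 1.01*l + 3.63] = -3.42000000000000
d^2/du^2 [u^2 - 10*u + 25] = 2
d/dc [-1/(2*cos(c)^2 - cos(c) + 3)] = (1 - 4*cos(c))*sin(c)/(-cos(c) + cos(2*c) + 4)^2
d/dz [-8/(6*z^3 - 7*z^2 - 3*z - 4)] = 8*(18*z^2 - 14*z - 3)/(-6*z^3 + 7*z^2 + 3*z + 4)^2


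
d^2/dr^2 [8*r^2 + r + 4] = 16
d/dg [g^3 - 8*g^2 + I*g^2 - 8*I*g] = 3*g^2 + 2*g*(-8 + I) - 8*I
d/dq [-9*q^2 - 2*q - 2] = -18*q - 2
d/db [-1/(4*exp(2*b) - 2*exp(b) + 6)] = (4*exp(b) - 1)*exp(b)/(2*(2*exp(2*b) - exp(b) + 3)^2)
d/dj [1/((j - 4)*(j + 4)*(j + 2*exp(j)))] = ((j - 4)*(j + 4)*(-2*exp(j) - 1) - (j - 4)*(j + 2*exp(j)) - (j + 4)*(j + 2*exp(j)))/((j - 4)^2*(j + 4)^2*(j + 2*exp(j))^2)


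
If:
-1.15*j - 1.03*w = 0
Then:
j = -0.895652173913044*w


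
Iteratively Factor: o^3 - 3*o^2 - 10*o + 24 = (o - 2)*(o^2 - o - 12) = (o - 4)*(o - 2)*(o + 3)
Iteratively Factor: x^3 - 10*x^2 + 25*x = (x)*(x^2 - 10*x + 25) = x*(x - 5)*(x - 5)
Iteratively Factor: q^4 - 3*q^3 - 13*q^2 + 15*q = (q + 3)*(q^3 - 6*q^2 + 5*q) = (q - 5)*(q + 3)*(q^2 - q) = q*(q - 5)*(q + 3)*(q - 1)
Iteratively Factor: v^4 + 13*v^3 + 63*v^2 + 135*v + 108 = (v + 4)*(v^3 + 9*v^2 + 27*v + 27) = (v + 3)*(v + 4)*(v^2 + 6*v + 9) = (v + 3)^2*(v + 4)*(v + 3)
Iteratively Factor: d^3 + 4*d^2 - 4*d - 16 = (d + 4)*(d^2 - 4) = (d + 2)*(d + 4)*(d - 2)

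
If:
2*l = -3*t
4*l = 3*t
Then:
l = 0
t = 0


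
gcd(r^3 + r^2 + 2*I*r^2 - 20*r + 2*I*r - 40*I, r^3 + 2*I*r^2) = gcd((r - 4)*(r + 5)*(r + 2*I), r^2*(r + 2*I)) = r + 2*I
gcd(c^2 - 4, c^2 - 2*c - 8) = c + 2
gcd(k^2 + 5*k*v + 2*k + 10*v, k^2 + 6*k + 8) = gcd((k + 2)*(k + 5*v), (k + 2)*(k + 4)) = k + 2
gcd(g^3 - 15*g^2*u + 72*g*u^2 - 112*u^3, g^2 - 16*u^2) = -g + 4*u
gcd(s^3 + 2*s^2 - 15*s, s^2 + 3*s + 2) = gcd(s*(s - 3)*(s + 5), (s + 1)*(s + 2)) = 1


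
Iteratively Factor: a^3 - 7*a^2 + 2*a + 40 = (a - 5)*(a^2 - 2*a - 8) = (a - 5)*(a - 4)*(a + 2)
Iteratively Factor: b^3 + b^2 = (b + 1)*(b^2) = b*(b + 1)*(b)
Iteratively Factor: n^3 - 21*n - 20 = (n + 4)*(n^2 - 4*n - 5) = (n - 5)*(n + 4)*(n + 1)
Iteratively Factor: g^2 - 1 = (g - 1)*(g + 1)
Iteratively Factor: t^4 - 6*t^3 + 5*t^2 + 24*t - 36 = (t - 2)*(t^3 - 4*t^2 - 3*t + 18) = (t - 3)*(t - 2)*(t^2 - t - 6) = (t - 3)*(t - 2)*(t + 2)*(t - 3)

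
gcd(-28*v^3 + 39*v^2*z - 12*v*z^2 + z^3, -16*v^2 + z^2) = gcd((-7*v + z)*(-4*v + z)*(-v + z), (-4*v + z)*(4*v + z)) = -4*v + z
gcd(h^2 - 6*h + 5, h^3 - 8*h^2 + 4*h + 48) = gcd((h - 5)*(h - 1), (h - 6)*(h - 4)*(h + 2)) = 1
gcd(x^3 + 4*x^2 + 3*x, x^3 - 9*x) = x^2 + 3*x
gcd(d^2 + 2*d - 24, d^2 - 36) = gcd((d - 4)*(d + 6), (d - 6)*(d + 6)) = d + 6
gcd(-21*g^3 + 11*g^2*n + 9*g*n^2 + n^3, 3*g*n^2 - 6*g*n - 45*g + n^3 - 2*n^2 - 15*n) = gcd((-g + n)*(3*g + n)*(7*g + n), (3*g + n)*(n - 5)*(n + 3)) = 3*g + n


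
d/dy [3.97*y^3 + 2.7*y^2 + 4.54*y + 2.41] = 11.91*y^2 + 5.4*y + 4.54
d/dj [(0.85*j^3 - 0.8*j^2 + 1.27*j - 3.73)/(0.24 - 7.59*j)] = (-12.903*j^3 + 6.684*j^2 - 0.384*j - 28.0059)/(57.6081*j^2 - 3.6432*j + 0.0576)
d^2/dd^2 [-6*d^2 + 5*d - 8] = -12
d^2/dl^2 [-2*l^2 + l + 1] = -4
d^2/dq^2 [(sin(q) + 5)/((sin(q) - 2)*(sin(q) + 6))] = (-sin(q)^5 - 16*sin(q)^4 - 130*sin(q)^3 - 338*sin(q)^2 - 192*sin(q) + 376)/((sin(q) - 2)^3*(sin(q) + 6)^3)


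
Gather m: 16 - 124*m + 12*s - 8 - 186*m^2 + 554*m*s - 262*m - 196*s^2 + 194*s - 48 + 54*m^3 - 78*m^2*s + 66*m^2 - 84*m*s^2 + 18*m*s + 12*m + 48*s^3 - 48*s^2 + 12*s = 54*m^3 + m^2*(-78*s - 120) + m*(-84*s^2 + 572*s - 374) + 48*s^3 - 244*s^2 + 218*s - 40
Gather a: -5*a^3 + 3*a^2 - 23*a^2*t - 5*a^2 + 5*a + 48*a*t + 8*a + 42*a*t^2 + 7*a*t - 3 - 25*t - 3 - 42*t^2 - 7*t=-5*a^3 + a^2*(-23*t - 2) + a*(42*t^2 + 55*t + 13) - 42*t^2 - 32*t - 6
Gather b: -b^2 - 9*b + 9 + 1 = -b^2 - 9*b + 10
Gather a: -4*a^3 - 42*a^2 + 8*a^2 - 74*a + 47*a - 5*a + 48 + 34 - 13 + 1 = -4*a^3 - 34*a^2 - 32*a + 70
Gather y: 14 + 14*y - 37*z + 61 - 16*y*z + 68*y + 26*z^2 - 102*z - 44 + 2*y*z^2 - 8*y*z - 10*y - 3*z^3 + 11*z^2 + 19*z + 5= y*(2*z^2 - 24*z + 72) - 3*z^3 + 37*z^2 - 120*z + 36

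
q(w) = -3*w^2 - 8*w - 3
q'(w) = -6*w - 8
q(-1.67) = 1.99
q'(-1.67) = 2.02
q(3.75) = -75.19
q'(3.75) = -30.50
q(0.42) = -6.89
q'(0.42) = -10.52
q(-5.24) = -43.45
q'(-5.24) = 23.44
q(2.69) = -46.23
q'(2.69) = -24.14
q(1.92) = -29.42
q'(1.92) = -19.52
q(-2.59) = -2.40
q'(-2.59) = 7.54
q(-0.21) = -1.45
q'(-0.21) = -6.74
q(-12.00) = -339.00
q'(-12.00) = 64.00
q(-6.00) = -63.00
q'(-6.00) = 28.00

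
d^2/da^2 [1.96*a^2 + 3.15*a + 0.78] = 3.92000000000000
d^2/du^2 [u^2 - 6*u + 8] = 2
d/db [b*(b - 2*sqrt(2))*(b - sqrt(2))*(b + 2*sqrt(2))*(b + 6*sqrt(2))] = 5*b^4 + 20*sqrt(2)*b^3 - 60*b^2 - 80*sqrt(2)*b + 96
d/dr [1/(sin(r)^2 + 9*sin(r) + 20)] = -(2*sin(r) + 9)*cos(r)/(sin(r)^2 + 9*sin(r) + 20)^2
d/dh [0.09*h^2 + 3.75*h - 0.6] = 0.18*h + 3.75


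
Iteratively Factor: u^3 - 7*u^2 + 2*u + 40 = (u - 5)*(u^2 - 2*u - 8) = (u - 5)*(u - 4)*(u + 2)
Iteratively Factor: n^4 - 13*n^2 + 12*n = (n)*(n^3 - 13*n + 12) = n*(n - 3)*(n^2 + 3*n - 4) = n*(n - 3)*(n - 1)*(n + 4)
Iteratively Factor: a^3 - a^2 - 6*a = (a - 3)*(a^2 + 2*a) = a*(a - 3)*(a + 2)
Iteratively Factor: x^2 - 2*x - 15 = (x - 5)*(x + 3)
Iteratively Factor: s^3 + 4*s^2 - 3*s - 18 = (s + 3)*(s^2 + s - 6) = (s + 3)^2*(s - 2)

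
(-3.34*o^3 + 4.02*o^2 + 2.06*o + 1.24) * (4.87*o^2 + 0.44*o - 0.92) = -16.2658*o^5 + 18.1078*o^4 + 14.8738*o^3 + 3.2468*o^2 - 1.3496*o - 1.1408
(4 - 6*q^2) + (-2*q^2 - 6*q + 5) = -8*q^2 - 6*q + 9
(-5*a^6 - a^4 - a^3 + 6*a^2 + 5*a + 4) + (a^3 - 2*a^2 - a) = -5*a^6 - a^4 + 4*a^2 + 4*a + 4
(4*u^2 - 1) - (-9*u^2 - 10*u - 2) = 13*u^2 + 10*u + 1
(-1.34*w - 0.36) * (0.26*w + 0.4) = -0.3484*w^2 - 0.6296*w - 0.144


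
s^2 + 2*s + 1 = (s + 1)^2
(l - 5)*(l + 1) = l^2 - 4*l - 5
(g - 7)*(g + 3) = g^2 - 4*g - 21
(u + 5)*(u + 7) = u^2 + 12*u + 35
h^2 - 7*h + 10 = (h - 5)*(h - 2)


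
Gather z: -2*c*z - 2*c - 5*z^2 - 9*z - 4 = -2*c - 5*z^2 + z*(-2*c - 9) - 4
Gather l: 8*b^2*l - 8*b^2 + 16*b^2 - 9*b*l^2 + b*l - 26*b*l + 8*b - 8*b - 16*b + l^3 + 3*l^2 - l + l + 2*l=8*b^2 - 16*b + l^3 + l^2*(3 - 9*b) + l*(8*b^2 - 25*b + 2)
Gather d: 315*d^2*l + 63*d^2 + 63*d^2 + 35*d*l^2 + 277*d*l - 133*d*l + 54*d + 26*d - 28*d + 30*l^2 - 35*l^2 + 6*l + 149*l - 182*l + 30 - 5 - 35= d^2*(315*l + 126) + d*(35*l^2 + 144*l + 52) - 5*l^2 - 27*l - 10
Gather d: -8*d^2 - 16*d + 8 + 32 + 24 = -8*d^2 - 16*d + 64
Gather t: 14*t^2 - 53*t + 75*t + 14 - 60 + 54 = 14*t^2 + 22*t + 8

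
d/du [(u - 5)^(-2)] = -2/(u - 5)^3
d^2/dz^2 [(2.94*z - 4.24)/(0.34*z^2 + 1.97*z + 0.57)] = ((0.68*z + 1.97)*(1.36*z + 3.94)*(2.94*z - 4.24) - (5.9976*z + 8.7004)*(0.34*z^2 + 1.97*z + 0.57))/(0.34*z^2 + 1.97*z + 0.57)^3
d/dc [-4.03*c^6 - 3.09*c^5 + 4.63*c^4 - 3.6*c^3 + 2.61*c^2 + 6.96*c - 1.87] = -24.18*c^5 - 15.45*c^4 + 18.52*c^3 - 10.8*c^2 + 5.22*c + 6.96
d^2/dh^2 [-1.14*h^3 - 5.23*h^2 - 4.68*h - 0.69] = -6.84*h - 10.46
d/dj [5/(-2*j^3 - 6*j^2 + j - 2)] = 5*(6*j^2 + 12*j - 1)/(2*j^3 + 6*j^2 - j + 2)^2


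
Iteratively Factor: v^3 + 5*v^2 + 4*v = (v + 1)*(v^2 + 4*v) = (v + 1)*(v + 4)*(v)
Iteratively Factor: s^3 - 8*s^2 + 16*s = (s - 4)*(s^2 - 4*s) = s*(s - 4)*(s - 4)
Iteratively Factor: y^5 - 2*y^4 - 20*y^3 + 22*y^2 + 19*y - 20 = (y - 5)*(y^4 + 3*y^3 - 5*y^2 - 3*y + 4) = (y - 5)*(y + 1)*(y^3 + 2*y^2 - 7*y + 4) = (y - 5)*(y - 1)*(y + 1)*(y^2 + 3*y - 4) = (y - 5)*(y - 1)^2*(y + 1)*(y + 4)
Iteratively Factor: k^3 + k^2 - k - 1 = (k - 1)*(k^2 + 2*k + 1) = (k - 1)*(k + 1)*(k + 1)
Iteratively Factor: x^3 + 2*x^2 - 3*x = (x)*(x^2 + 2*x - 3) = x*(x - 1)*(x + 3)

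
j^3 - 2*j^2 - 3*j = j*(j - 3)*(j + 1)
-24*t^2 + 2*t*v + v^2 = (-4*t + v)*(6*t + v)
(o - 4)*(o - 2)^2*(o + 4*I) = o^4 - 8*o^3 + 4*I*o^3 + 20*o^2 - 32*I*o^2 - 16*o + 80*I*o - 64*I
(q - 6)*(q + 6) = q^2 - 36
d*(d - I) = d^2 - I*d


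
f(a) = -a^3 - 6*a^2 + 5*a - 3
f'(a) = -3*a^2 - 12*a + 5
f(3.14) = -77.42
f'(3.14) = -62.26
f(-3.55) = -51.63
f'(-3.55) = 9.79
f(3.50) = -101.88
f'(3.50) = -73.75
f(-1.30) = -17.44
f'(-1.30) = 15.53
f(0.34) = -2.03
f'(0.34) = 0.57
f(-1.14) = -15.02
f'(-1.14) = 14.78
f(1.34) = -9.48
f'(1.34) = -16.47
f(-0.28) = -4.85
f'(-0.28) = 8.12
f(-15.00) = 1947.00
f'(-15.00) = -490.00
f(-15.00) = 1947.00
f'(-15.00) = -490.00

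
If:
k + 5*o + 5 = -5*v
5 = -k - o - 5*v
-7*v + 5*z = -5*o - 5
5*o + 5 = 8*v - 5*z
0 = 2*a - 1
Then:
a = 1/2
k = -5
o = 0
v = 0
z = -1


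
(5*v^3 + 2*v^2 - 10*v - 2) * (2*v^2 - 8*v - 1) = 10*v^5 - 36*v^4 - 41*v^3 + 74*v^2 + 26*v + 2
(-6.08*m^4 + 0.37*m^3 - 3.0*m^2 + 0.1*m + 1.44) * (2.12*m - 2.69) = -12.8896*m^5 + 17.1396*m^4 - 7.3553*m^3 + 8.282*m^2 + 2.7838*m - 3.8736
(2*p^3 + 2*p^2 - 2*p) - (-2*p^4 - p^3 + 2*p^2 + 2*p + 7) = 2*p^4 + 3*p^3 - 4*p - 7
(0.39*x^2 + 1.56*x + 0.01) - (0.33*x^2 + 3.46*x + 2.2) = 0.06*x^2 - 1.9*x - 2.19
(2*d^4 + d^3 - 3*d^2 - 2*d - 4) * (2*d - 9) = 4*d^5 - 16*d^4 - 15*d^3 + 23*d^2 + 10*d + 36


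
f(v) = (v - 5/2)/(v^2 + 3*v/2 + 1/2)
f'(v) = (-2*v - 3/2)*(v - 5/2)/(v^2 + 3*v/2 + 1/2)^2 + 1/(v^2 + 3*v/2 + 1/2) = (-4*v^2 + 20*v + 17)/(4*v^4 + 12*v^3 + 13*v^2 + 6*v + 1)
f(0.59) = -1.10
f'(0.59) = 2.28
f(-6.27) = -0.29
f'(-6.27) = -0.07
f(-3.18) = -0.97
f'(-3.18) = -0.64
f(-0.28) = -17.55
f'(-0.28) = 110.46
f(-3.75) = -0.70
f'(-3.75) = -0.36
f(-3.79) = -0.69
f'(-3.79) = -0.34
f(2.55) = 0.00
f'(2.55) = 0.09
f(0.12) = -3.43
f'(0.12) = 10.03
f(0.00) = -5.00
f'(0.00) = 17.00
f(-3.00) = -1.10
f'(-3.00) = -0.79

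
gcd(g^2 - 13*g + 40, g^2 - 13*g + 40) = g^2 - 13*g + 40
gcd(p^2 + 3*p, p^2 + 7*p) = p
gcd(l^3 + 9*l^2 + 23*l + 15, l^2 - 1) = l + 1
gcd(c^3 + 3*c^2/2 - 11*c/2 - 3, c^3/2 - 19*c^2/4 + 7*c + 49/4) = 1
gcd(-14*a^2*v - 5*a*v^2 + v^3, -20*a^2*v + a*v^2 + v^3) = v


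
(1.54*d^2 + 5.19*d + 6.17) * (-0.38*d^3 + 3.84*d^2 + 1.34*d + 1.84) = -0.5852*d^5 + 3.9414*d^4 + 19.6486*d^3 + 33.481*d^2 + 17.8174*d + 11.3528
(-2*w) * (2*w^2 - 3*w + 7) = -4*w^3 + 6*w^2 - 14*w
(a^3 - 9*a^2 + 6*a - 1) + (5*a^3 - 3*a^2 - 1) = 6*a^3 - 12*a^2 + 6*a - 2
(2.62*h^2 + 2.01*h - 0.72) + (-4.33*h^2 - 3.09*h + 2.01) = -1.71*h^2 - 1.08*h + 1.29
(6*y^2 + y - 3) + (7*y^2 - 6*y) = 13*y^2 - 5*y - 3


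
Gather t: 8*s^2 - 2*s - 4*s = 8*s^2 - 6*s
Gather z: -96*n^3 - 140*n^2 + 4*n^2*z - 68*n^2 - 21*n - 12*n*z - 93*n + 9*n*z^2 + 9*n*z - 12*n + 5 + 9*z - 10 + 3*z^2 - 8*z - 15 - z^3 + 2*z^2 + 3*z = -96*n^3 - 208*n^2 - 126*n - z^3 + z^2*(9*n + 5) + z*(4*n^2 - 3*n + 4) - 20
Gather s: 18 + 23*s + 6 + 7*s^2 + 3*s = 7*s^2 + 26*s + 24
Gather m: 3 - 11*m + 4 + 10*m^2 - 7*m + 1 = 10*m^2 - 18*m + 8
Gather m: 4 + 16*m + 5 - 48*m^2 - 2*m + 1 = -48*m^2 + 14*m + 10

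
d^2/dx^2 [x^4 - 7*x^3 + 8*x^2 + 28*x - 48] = 12*x^2 - 42*x + 16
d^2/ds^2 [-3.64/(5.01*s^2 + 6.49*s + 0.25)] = (182.728728*s^2 + 236.708472*s - 3.64*(10.02*s + 6.49)*(20.04*s + 12.98) + 9.1182)/(5.01*s^2 + 6.49*s + 0.25)^3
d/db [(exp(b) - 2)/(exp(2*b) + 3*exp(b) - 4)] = (-exp(2*b) + 4*exp(b) + 2)*exp(b)/(exp(4*b) + 6*exp(3*b) + exp(2*b) - 24*exp(b) + 16)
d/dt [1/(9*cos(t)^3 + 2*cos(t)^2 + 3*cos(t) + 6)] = (27*cos(t)^2 + 4*cos(t) + 3)*sin(t)/(9*cos(t)^3 + 2*cos(t)^2 + 3*cos(t) + 6)^2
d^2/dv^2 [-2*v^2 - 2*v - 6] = -4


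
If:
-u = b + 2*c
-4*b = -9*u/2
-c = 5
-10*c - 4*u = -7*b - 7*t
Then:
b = 90/17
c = -5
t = -1160/119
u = 80/17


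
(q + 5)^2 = q^2 + 10*q + 25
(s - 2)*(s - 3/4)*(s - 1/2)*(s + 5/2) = s^4 - 3*s^3/4 - 21*s^2/4 + 103*s/16 - 15/8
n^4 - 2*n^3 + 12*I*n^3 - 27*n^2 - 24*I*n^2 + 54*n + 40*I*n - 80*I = (n - 2)*(n - I)*(n + 5*I)*(n + 8*I)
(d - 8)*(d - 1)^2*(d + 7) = d^4 - 3*d^3 - 53*d^2 + 111*d - 56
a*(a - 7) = a^2 - 7*a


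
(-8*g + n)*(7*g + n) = -56*g^2 - g*n + n^2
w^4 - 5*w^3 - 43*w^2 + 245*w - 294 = (w - 7)*(w - 3)*(w - 2)*(w + 7)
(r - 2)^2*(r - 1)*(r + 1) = r^4 - 4*r^3 + 3*r^2 + 4*r - 4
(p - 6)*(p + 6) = p^2 - 36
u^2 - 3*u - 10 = (u - 5)*(u + 2)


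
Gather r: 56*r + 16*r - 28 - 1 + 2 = 72*r - 27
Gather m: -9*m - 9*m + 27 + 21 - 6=42 - 18*m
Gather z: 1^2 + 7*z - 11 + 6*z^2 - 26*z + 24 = 6*z^2 - 19*z + 14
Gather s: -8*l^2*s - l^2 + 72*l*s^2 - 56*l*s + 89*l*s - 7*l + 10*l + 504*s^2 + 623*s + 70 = -l^2 + 3*l + s^2*(72*l + 504) + s*(-8*l^2 + 33*l + 623) + 70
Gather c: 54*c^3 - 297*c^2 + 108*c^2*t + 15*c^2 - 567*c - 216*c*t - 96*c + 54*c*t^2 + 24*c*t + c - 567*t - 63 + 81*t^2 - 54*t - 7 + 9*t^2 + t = 54*c^3 + c^2*(108*t - 282) + c*(54*t^2 - 192*t - 662) + 90*t^2 - 620*t - 70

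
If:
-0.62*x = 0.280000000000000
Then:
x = -0.45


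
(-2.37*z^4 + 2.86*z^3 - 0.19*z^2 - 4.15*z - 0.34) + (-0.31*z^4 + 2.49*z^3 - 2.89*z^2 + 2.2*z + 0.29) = -2.68*z^4 + 5.35*z^3 - 3.08*z^2 - 1.95*z - 0.05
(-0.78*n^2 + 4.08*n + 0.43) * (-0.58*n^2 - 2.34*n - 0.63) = 0.4524*n^4 - 0.5412*n^3 - 9.3052*n^2 - 3.5766*n - 0.2709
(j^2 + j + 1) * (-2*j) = -2*j^3 - 2*j^2 - 2*j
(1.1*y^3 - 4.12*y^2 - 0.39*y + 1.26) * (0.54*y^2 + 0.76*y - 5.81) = 0.594*y^5 - 1.3888*y^4 - 9.7328*y^3 + 24.3212*y^2 + 3.2235*y - 7.3206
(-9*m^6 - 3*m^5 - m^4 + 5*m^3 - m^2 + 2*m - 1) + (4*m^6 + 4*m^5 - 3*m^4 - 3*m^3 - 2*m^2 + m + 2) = -5*m^6 + m^5 - 4*m^4 + 2*m^3 - 3*m^2 + 3*m + 1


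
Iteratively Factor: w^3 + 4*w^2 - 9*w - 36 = (w + 3)*(w^2 + w - 12) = (w - 3)*(w + 3)*(w + 4)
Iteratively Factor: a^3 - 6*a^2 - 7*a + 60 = (a - 5)*(a^2 - a - 12) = (a - 5)*(a - 4)*(a + 3)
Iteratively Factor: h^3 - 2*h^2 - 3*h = (h + 1)*(h^2 - 3*h) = h*(h + 1)*(h - 3)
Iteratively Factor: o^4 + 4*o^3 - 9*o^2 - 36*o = (o + 3)*(o^3 + o^2 - 12*o) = (o + 3)*(o + 4)*(o^2 - 3*o) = (o - 3)*(o + 3)*(o + 4)*(o)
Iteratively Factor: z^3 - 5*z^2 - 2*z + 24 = (z - 3)*(z^2 - 2*z - 8) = (z - 4)*(z - 3)*(z + 2)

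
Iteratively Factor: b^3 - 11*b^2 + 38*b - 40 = (b - 2)*(b^2 - 9*b + 20) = (b - 4)*(b - 2)*(b - 5)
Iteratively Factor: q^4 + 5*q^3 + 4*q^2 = (q)*(q^3 + 5*q^2 + 4*q) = q^2*(q^2 + 5*q + 4) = q^2*(q + 4)*(q + 1)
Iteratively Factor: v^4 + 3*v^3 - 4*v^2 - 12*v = (v - 2)*(v^3 + 5*v^2 + 6*v) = (v - 2)*(v + 2)*(v^2 + 3*v) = (v - 2)*(v + 2)*(v + 3)*(v)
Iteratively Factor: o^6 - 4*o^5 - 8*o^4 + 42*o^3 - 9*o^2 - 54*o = (o + 1)*(o^5 - 5*o^4 - 3*o^3 + 45*o^2 - 54*o) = (o - 2)*(o + 1)*(o^4 - 3*o^3 - 9*o^2 + 27*o) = (o - 3)*(o - 2)*(o + 1)*(o^3 - 9*o) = (o - 3)*(o - 2)*(o + 1)*(o + 3)*(o^2 - 3*o) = o*(o - 3)*(o - 2)*(o + 1)*(o + 3)*(o - 3)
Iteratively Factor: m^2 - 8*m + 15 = (m - 5)*(m - 3)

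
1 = 1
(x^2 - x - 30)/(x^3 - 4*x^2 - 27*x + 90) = 1/(x - 3)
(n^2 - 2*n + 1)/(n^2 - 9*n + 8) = (n - 1)/(n - 8)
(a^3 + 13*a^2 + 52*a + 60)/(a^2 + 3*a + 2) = (a^2 + 11*a + 30)/(a + 1)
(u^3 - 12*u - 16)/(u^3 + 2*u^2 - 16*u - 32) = (u + 2)/(u + 4)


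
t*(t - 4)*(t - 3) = t^3 - 7*t^2 + 12*t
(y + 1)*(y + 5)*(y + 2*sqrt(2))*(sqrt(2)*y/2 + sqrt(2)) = sqrt(2)*y^4/2 + 2*y^3 + 4*sqrt(2)*y^3 + 17*sqrt(2)*y^2/2 + 16*y^2 + 5*sqrt(2)*y + 34*y + 20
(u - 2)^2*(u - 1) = u^3 - 5*u^2 + 8*u - 4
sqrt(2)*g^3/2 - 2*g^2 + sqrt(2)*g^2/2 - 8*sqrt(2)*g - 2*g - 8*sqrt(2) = (g - 4*sqrt(2))*(g + 2*sqrt(2))*(sqrt(2)*g/2 + sqrt(2)/2)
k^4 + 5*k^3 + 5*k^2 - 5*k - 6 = (k - 1)*(k + 1)*(k + 2)*(k + 3)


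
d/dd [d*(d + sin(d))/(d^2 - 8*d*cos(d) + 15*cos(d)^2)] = (-d*(d + sin(d))*(8*d*sin(d) + 2*d - 15*sin(2*d) - 8*cos(d)) + (d^2 - 8*d*cos(d) + 15*cos(d)^2)*(d*(cos(d) + 1) + d + sin(d)))/((d - 5*cos(d))^2*(d - 3*cos(d))^2)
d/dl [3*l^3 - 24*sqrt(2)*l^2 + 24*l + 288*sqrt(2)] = 9*l^2 - 48*sqrt(2)*l + 24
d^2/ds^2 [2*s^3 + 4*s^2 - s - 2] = 12*s + 8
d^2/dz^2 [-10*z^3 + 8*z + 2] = -60*z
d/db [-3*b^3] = -9*b^2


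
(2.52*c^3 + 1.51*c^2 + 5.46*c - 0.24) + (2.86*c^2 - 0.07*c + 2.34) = 2.52*c^3 + 4.37*c^2 + 5.39*c + 2.1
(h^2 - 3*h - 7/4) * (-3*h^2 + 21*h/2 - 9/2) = -3*h^4 + 39*h^3/2 - 123*h^2/4 - 39*h/8 + 63/8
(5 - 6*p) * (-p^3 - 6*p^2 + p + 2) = 6*p^4 + 31*p^3 - 36*p^2 - 7*p + 10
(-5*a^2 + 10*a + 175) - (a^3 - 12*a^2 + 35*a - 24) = -a^3 + 7*a^2 - 25*a + 199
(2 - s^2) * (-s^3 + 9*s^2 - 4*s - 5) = s^5 - 9*s^4 + 2*s^3 + 23*s^2 - 8*s - 10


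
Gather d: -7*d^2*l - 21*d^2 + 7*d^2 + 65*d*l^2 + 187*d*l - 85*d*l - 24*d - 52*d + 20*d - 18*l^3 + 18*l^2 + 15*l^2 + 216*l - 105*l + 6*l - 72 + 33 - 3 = d^2*(-7*l - 14) + d*(65*l^2 + 102*l - 56) - 18*l^3 + 33*l^2 + 117*l - 42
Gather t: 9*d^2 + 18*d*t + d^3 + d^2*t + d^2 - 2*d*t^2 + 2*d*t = d^3 + 10*d^2 - 2*d*t^2 + t*(d^2 + 20*d)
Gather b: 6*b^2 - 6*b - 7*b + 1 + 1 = 6*b^2 - 13*b + 2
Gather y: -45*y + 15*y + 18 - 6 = 12 - 30*y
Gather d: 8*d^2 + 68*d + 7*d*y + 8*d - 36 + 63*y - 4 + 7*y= 8*d^2 + d*(7*y + 76) + 70*y - 40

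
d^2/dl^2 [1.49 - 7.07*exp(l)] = -7.07*exp(l)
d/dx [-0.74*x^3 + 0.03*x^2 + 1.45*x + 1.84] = -2.22*x^2 + 0.06*x + 1.45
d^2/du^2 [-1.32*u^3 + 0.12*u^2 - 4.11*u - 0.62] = 0.24 - 7.92*u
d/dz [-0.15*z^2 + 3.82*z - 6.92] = 3.82 - 0.3*z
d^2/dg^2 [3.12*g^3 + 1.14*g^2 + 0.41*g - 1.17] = 18.72*g + 2.28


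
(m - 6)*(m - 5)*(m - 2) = m^3 - 13*m^2 + 52*m - 60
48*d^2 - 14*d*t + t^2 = (-8*d + t)*(-6*d + t)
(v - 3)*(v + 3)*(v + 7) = v^3 + 7*v^2 - 9*v - 63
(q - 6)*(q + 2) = q^2 - 4*q - 12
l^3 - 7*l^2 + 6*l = l*(l - 6)*(l - 1)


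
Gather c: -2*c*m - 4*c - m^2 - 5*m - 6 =c*(-2*m - 4) - m^2 - 5*m - 6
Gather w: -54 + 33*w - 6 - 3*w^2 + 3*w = -3*w^2 + 36*w - 60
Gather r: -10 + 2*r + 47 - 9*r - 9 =28 - 7*r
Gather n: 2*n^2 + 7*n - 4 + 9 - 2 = 2*n^2 + 7*n + 3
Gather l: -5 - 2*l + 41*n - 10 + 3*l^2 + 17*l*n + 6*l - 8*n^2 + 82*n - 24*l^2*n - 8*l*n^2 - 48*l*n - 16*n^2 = l^2*(3 - 24*n) + l*(-8*n^2 - 31*n + 4) - 24*n^2 + 123*n - 15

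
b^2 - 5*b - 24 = (b - 8)*(b + 3)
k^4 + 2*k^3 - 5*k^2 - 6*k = k*(k - 2)*(k + 1)*(k + 3)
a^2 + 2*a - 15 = (a - 3)*(a + 5)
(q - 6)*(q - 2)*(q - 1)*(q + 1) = q^4 - 8*q^3 + 11*q^2 + 8*q - 12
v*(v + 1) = v^2 + v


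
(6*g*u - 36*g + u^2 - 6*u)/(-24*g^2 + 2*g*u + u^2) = (u - 6)/(-4*g + u)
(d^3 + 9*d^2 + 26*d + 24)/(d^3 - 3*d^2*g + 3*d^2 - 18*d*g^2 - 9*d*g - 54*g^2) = (d^2 + 6*d + 8)/(d^2 - 3*d*g - 18*g^2)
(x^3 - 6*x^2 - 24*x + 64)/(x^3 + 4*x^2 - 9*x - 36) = (x^2 - 10*x + 16)/(x^2 - 9)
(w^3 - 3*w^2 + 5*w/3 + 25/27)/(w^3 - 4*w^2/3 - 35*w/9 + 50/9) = (w + 1/3)/(w + 2)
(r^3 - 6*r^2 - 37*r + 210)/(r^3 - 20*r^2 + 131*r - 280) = (r + 6)/(r - 8)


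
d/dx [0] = 0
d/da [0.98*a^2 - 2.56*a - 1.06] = 1.96*a - 2.56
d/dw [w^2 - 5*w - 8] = 2*w - 5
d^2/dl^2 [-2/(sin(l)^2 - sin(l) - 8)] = 2*(-4*sin(l)^4 + 3*sin(l)^3 - 27*sin(l)^2 + 2*sin(l) + 18)/(sin(l) + cos(l)^2 + 7)^3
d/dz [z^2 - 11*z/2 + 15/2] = 2*z - 11/2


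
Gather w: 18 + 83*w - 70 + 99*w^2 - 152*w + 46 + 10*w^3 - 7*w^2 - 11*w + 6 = 10*w^3 + 92*w^2 - 80*w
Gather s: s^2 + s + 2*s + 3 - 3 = s^2 + 3*s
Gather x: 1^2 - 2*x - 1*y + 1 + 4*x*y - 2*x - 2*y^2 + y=x*(4*y - 4) - 2*y^2 + 2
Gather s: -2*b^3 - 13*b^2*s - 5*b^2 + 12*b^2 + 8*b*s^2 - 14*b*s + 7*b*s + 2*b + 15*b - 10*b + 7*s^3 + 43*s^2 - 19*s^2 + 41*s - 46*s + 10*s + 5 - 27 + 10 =-2*b^3 + 7*b^2 + 7*b + 7*s^3 + s^2*(8*b + 24) + s*(-13*b^2 - 7*b + 5) - 12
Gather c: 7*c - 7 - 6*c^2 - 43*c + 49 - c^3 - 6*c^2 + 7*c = -c^3 - 12*c^2 - 29*c + 42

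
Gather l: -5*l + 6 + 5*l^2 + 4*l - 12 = 5*l^2 - l - 6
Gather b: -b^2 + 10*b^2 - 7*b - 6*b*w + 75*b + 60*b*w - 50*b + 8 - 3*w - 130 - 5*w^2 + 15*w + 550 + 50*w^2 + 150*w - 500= 9*b^2 + b*(54*w + 18) + 45*w^2 + 162*w - 72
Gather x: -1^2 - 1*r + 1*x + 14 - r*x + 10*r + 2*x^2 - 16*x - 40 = 9*r + 2*x^2 + x*(-r - 15) - 27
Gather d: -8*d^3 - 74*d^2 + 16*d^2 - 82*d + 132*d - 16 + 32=-8*d^3 - 58*d^2 + 50*d + 16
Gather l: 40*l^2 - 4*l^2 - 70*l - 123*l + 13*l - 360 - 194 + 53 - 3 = 36*l^2 - 180*l - 504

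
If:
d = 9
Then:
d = 9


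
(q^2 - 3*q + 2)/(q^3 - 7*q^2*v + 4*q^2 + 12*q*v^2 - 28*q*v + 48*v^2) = (q^2 - 3*q + 2)/(q^3 - 7*q^2*v + 4*q^2 + 12*q*v^2 - 28*q*v + 48*v^2)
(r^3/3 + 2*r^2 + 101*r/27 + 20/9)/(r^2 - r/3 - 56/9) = (9*r^3 + 54*r^2 + 101*r + 60)/(3*(9*r^2 - 3*r - 56))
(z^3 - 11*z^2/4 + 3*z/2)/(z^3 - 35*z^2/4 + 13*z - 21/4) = z*(z - 2)/(z^2 - 8*z + 7)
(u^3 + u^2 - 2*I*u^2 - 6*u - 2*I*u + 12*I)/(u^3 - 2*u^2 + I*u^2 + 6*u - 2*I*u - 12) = (u + 3)/(u + 3*I)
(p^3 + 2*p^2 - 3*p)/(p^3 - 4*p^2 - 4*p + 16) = p*(p^2 + 2*p - 3)/(p^3 - 4*p^2 - 4*p + 16)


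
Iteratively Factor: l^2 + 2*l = (l + 2)*(l)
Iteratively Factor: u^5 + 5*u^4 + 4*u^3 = (u + 4)*(u^4 + u^3) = u*(u + 4)*(u^3 + u^2) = u^2*(u + 4)*(u^2 + u) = u^2*(u + 1)*(u + 4)*(u)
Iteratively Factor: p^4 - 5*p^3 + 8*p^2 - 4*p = (p - 2)*(p^3 - 3*p^2 + 2*p) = (p - 2)^2*(p^2 - p) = (p - 2)^2*(p - 1)*(p)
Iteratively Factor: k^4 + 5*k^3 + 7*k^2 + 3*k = (k + 1)*(k^3 + 4*k^2 + 3*k) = (k + 1)^2*(k^2 + 3*k) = k*(k + 1)^2*(k + 3)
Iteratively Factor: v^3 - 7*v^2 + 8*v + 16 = (v - 4)*(v^2 - 3*v - 4) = (v - 4)^2*(v + 1)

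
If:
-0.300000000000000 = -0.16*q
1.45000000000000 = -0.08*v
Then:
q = 1.88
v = -18.12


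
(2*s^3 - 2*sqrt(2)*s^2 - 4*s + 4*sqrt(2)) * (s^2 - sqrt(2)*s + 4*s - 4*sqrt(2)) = 2*s^5 - 4*sqrt(2)*s^4 + 8*s^4 - 16*sqrt(2)*s^3 + 8*sqrt(2)*s^2 - 8*s + 32*sqrt(2)*s - 32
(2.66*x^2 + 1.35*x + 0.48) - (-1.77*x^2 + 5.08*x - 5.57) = 4.43*x^2 - 3.73*x + 6.05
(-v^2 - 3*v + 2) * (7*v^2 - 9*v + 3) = -7*v^4 - 12*v^3 + 38*v^2 - 27*v + 6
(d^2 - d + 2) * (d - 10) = d^3 - 11*d^2 + 12*d - 20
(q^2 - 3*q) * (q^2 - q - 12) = q^4 - 4*q^3 - 9*q^2 + 36*q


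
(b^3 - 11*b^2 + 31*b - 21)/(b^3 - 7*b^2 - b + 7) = (b - 3)/(b + 1)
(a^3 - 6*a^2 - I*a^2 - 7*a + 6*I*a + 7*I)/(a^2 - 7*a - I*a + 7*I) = a + 1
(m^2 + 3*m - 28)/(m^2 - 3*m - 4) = (m + 7)/(m + 1)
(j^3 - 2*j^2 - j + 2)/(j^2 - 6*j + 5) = (j^2 - j - 2)/(j - 5)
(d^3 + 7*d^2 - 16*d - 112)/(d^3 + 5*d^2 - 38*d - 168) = (d - 4)/(d - 6)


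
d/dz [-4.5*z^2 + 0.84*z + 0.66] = 0.84 - 9.0*z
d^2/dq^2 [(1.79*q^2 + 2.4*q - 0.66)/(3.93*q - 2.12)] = (-1.4210854715202e-14*q^2 + 7.105427357601e-15*q + 35.694364)/(60.698457*q^3 - 98.229564*q^2 + 52.988976*q - 9.528128)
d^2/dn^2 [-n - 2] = 0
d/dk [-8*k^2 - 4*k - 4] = -16*k - 4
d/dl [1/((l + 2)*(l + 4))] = 2*(-l - 3)/(l^4 + 12*l^3 + 52*l^2 + 96*l + 64)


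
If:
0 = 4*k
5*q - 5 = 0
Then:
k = 0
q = 1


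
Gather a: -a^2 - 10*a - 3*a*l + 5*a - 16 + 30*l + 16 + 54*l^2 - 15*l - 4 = -a^2 + a*(-3*l - 5) + 54*l^2 + 15*l - 4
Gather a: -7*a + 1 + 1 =2 - 7*a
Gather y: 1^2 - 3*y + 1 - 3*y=2 - 6*y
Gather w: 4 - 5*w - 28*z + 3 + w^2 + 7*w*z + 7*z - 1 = w^2 + w*(7*z - 5) - 21*z + 6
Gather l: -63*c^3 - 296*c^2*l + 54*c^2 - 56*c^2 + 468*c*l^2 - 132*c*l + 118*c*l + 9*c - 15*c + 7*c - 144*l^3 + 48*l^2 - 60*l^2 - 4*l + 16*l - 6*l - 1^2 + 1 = -63*c^3 - 2*c^2 + c - 144*l^3 + l^2*(468*c - 12) + l*(-296*c^2 - 14*c + 6)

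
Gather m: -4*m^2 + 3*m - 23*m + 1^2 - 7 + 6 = -4*m^2 - 20*m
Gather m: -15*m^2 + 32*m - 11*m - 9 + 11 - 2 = -15*m^2 + 21*m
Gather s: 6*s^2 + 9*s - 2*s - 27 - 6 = 6*s^2 + 7*s - 33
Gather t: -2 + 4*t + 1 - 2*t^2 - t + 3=-2*t^2 + 3*t + 2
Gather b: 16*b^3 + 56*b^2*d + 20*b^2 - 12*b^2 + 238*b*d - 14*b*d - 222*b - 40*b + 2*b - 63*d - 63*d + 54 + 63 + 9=16*b^3 + b^2*(56*d + 8) + b*(224*d - 260) - 126*d + 126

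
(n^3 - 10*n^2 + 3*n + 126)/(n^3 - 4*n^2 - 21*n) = (n - 6)/n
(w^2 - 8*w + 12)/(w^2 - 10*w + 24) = (w - 2)/(w - 4)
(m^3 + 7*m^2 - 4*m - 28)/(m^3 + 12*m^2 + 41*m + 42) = (m - 2)/(m + 3)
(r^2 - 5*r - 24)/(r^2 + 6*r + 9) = (r - 8)/(r + 3)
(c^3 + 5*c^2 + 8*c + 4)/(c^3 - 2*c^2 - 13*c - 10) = (c + 2)/(c - 5)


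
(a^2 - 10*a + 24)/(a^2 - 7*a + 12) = (a - 6)/(a - 3)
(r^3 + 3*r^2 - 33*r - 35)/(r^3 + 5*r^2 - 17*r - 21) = (r - 5)/(r - 3)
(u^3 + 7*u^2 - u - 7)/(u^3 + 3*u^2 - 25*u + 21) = (u + 1)/(u - 3)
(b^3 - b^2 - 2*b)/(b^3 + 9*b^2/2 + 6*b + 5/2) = 2*b*(b - 2)/(2*b^2 + 7*b + 5)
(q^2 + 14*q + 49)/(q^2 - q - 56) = (q + 7)/(q - 8)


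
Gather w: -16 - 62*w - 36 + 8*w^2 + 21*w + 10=8*w^2 - 41*w - 42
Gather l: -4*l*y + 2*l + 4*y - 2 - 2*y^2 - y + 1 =l*(2 - 4*y) - 2*y^2 + 3*y - 1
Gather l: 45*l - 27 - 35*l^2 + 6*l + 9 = -35*l^2 + 51*l - 18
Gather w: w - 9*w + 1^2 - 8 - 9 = -8*w - 16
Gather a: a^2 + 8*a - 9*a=a^2 - a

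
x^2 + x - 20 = (x - 4)*(x + 5)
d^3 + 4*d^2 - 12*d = d*(d - 2)*(d + 6)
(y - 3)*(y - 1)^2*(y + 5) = y^4 - 18*y^2 + 32*y - 15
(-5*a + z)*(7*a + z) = -35*a^2 + 2*a*z + z^2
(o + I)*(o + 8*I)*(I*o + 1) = I*o^3 - 8*o^2 + I*o - 8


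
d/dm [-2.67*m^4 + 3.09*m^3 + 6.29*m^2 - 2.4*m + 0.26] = -10.68*m^3 + 9.27*m^2 + 12.58*m - 2.4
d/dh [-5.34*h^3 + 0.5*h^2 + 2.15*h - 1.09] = -16.02*h^2 + 1.0*h + 2.15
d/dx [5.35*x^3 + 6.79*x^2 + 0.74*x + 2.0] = 16.05*x^2 + 13.58*x + 0.74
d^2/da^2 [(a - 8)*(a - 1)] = 2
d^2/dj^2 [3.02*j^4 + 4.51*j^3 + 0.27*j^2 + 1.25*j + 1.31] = 36.24*j^2 + 27.06*j + 0.54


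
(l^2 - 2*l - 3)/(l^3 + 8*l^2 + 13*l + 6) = (l - 3)/(l^2 + 7*l + 6)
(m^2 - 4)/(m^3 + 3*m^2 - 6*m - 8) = (m + 2)/(m^2 + 5*m + 4)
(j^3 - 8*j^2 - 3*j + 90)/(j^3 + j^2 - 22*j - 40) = (j^2 - 3*j - 18)/(j^2 + 6*j + 8)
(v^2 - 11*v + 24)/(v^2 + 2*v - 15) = (v - 8)/(v + 5)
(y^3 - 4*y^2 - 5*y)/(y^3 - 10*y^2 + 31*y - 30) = y*(y + 1)/(y^2 - 5*y + 6)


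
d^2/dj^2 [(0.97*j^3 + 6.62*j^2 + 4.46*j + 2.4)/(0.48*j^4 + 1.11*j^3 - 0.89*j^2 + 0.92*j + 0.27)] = (0.446975999999998*j^9 + 9.151488*j^8 + 35.980128*j^7 + 66.968538*j^6 + 15.859548*j^5 - 85.8654*j^4 - 62.126978*j^3 + 17.3295*j^2 - 9.251694*j + 3.965628)/(0.110592*j^12 + 0.767232*j^11 + 1.159056*j^10 - 0.841617*j^9 + 0.978596999999999*j^8 + 4.543281*j^7 - 4.633424*j^6 + 4.119702*j^5 + 0.141033*j^4 - 0.305011*j^3 + 0.490941*j^2 + 0.201204*j + 0.019683)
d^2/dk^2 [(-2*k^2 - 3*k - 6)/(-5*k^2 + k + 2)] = 34*(5*k^3 + 30*k^2 + 4)/(125*k^6 - 75*k^5 - 135*k^4 + 59*k^3 + 54*k^2 - 12*k - 8)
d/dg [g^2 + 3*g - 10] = 2*g + 3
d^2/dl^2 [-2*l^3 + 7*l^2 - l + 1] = 14 - 12*l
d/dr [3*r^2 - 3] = 6*r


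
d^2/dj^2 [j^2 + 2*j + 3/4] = 2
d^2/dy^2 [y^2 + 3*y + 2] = 2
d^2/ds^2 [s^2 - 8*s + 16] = 2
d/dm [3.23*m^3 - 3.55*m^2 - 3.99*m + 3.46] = 9.69*m^2 - 7.1*m - 3.99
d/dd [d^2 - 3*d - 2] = 2*d - 3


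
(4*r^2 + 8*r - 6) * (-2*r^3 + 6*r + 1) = -8*r^5 - 16*r^4 + 36*r^3 + 52*r^2 - 28*r - 6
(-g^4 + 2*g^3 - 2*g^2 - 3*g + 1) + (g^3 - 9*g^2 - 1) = -g^4 + 3*g^3 - 11*g^2 - 3*g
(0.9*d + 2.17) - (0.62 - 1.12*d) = 2.02*d + 1.55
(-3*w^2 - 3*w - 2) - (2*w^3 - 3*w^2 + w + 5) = -2*w^3 - 4*w - 7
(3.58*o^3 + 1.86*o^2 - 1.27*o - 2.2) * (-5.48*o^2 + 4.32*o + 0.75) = -19.6184*o^5 + 5.2728*o^4 + 17.6798*o^3 + 7.9646*o^2 - 10.4565*o - 1.65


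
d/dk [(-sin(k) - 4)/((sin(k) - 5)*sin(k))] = (cos(k) + 8/tan(k) - 20*cos(k)/sin(k)^2)/(sin(k) - 5)^2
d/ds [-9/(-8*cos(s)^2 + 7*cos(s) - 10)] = 9*(16*cos(s) - 7)*sin(s)/(8*cos(s)^2 - 7*cos(s) + 10)^2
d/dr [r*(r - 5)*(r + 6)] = 3*r^2 + 2*r - 30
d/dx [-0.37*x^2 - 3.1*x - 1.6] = -0.74*x - 3.1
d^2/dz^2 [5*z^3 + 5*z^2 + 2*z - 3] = 30*z + 10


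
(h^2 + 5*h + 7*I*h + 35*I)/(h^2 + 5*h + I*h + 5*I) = (h + 7*I)/(h + I)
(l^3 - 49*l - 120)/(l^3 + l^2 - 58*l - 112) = (l^2 + 8*l + 15)/(l^2 + 9*l + 14)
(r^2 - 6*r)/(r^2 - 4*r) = (r - 6)/(r - 4)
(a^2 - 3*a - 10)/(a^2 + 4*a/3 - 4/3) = 3*(a - 5)/(3*a - 2)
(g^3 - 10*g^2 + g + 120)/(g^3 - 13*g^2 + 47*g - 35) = (g^2 - 5*g - 24)/(g^2 - 8*g + 7)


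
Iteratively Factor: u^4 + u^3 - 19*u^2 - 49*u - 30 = (u + 1)*(u^3 - 19*u - 30) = (u + 1)*(u + 2)*(u^2 - 2*u - 15) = (u + 1)*(u + 2)*(u + 3)*(u - 5)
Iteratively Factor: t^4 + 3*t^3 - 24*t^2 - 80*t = (t - 5)*(t^3 + 8*t^2 + 16*t) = (t - 5)*(t + 4)*(t^2 + 4*t) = t*(t - 5)*(t + 4)*(t + 4)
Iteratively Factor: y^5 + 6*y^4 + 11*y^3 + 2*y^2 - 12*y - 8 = (y + 1)*(y^4 + 5*y^3 + 6*y^2 - 4*y - 8) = (y - 1)*(y + 1)*(y^3 + 6*y^2 + 12*y + 8) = (y - 1)*(y + 1)*(y + 2)*(y^2 + 4*y + 4) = (y - 1)*(y + 1)*(y + 2)^2*(y + 2)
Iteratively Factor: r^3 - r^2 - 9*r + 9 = (r + 3)*(r^2 - 4*r + 3) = (r - 1)*(r + 3)*(r - 3)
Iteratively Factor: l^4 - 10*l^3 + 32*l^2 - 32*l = (l - 4)*(l^3 - 6*l^2 + 8*l) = (l - 4)^2*(l^2 - 2*l) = l*(l - 4)^2*(l - 2)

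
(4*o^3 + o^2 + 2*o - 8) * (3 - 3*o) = -12*o^4 + 9*o^3 - 3*o^2 + 30*o - 24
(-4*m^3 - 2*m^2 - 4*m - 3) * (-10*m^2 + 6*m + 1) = 40*m^5 - 4*m^4 + 24*m^3 + 4*m^2 - 22*m - 3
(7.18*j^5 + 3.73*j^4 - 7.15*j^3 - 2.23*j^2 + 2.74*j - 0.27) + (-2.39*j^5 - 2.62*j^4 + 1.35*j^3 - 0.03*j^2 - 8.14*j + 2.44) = 4.79*j^5 + 1.11*j^4 - 5.8*j^3 - 2.26*j^2 - 5.4*j + 2.17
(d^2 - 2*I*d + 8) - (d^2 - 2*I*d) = 8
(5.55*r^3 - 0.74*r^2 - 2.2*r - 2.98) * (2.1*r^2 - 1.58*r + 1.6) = 11.655*r^5 - 10.323*r^4 + 5.4292*r^3 - 3.966*r^2 + 1.1884*r - 4.768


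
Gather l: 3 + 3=6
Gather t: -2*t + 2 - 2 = -2*t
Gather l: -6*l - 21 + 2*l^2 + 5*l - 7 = 2*l^2 - l - 28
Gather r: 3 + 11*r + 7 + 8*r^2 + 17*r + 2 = 8*r^2 + 28*r + 12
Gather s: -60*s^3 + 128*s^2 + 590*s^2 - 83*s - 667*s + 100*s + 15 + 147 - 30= -60*s^3 + 718*s^2 - 650*s + 132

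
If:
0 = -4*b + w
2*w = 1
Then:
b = 1/8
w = 1/2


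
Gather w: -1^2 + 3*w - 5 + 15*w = 18*w - 6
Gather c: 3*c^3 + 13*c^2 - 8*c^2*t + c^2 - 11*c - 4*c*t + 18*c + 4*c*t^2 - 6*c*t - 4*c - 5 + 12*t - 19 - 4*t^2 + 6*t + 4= 3*c^3 + c^2*(14 - 8*t) + c*(4*t^2 - 10*t + 3) - 4*t^2 + 18*t - 20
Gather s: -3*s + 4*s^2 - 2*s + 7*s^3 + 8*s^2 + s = 7*s^3 + 12*s^2 - 4*s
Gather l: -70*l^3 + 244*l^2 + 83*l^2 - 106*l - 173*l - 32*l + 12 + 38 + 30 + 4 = -70*l^3 + 327*l^2 - 311*l + 84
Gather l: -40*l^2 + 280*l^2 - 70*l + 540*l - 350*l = 240*l^2 + 120*l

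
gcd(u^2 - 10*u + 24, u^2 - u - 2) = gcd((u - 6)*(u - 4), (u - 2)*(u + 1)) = 1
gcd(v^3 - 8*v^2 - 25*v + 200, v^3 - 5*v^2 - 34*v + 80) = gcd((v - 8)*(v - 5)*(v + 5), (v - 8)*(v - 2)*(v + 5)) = v^2 - 3*v - 40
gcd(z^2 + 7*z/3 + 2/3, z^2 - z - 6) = z + 2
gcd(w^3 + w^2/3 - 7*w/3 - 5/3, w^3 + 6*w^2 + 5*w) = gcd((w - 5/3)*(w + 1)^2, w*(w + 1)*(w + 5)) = w + 1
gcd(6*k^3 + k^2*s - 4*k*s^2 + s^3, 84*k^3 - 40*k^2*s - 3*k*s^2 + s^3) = -2*k + s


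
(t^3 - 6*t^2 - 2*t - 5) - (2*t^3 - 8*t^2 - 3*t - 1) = -t^3 + 2*t^2 + t - 4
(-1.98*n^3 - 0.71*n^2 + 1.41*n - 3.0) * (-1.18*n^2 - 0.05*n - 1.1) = 2.3364*n^5 + 0.9368*n^4 + 0.5497*n^3 + 4.2505*n^2 - 1.401*n + 3.3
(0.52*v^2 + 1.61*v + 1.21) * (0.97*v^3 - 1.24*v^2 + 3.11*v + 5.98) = 0.5044*v^5 + 0.9169*v^4 + 0.7945*v^3 + 6.6163*v^2 + 13.3909*v + 7.2358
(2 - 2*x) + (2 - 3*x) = 4 - 5*x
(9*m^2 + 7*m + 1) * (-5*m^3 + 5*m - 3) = -45*m^5 - 35*m^4 + 40*m^3 + 8*m^2 - 16*m - 3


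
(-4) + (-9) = -13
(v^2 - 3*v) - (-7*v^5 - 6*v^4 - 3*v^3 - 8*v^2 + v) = 7*v^5 + 6*v^4 + 3*v^3 + 9*v^2 - 4*v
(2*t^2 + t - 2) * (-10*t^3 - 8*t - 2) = -20*t^5 - 10*t^4 + 4*t^3 - 12*t^2 + 14*t + 4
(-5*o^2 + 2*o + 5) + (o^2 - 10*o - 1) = -4*o^2 - 8*o + 4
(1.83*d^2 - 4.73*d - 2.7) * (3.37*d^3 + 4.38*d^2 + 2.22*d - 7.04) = 6.1671*d^5 - 7.9247*d^4 - 25.7538*d^3 - 35.2098*d^2 + 27.3052*d + 19.008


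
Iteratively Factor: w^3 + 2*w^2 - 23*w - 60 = (w - 5)*(w^2 + 7*w + 12) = (w - 5)*(w + 4)*(w + 3)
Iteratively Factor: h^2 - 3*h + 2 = (h - 1)*(h - 2)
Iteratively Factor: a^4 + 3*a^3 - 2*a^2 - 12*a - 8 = (a + 2)*(a^3 + a^2 - 4*a - 4) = (a - 2)*(a + 2)*(a^2 + 3*a + 2) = (a - 2)*(a + 1)*(a + 2)*(a + 2)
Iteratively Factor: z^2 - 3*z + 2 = (z - 2)*(z - 1)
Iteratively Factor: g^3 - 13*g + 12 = (g - 1)*(g^2 + g - 12) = (g - 1)*(g + 4)*(g - 3)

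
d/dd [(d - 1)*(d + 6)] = 2*d + 5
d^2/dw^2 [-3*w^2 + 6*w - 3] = -6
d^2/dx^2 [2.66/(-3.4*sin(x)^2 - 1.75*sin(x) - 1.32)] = (122.9984*sin(x)^4 + 47.481*sin(x)^3 - 224.10367*sin(x)^2 - 101.1066*sin(x) + 7.58366000000001)/(3.4*sin(x)^2 + 1.75*sin(x) + 1.32)^3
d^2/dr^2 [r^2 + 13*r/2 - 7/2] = 2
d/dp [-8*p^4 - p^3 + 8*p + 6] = -32*p^3 - 3*p^2 + 8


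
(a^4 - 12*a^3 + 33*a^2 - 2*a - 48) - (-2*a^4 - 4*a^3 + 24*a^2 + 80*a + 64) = 3*a^4 - 8*a^3 + 9*a^2 - 82*a - 112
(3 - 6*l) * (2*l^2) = -12*l^3 + 6*l^2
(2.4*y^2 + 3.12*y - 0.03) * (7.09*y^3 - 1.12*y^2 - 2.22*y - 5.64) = 17.016*y^5 + 19.4328*y^4 - 9.0351*y^3 - 20.4288*y^2 - 17.5302*y + 0.1692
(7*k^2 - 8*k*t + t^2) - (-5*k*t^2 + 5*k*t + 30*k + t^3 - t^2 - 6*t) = 7*k^2 + 5*k*t^2 - 13*k*t - 30*k - t^3 + 2*t^2 + 6*t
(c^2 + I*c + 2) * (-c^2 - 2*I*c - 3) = -c^4 - 3*I*c^3 - 3*c^2 - 7*I*c - 6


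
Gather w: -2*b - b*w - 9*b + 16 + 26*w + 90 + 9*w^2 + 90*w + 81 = -11*b + 9*w^2 + w*(116 - b) + 187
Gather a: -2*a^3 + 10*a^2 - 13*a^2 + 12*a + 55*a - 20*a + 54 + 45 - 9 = -2*a^3 - 3*a^2 + 47*a + 90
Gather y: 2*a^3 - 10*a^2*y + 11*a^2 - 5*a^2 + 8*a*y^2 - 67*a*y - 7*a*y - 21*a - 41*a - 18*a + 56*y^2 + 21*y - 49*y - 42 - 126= 2*a^3 + 6*a^2 - 80*a + y^2*(8*a + 56) + y*(-10*a^2 - 74*a - 28) - 168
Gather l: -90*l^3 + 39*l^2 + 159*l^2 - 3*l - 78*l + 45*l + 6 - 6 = -90*l^3 + 198*l^2 - 36*l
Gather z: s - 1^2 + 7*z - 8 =s + 7*z - 9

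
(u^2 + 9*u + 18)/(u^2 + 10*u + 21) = (u + 6)/(u + 7)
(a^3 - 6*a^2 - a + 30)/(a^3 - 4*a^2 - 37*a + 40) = (a^3 - 6*a^2 - a + 30)/(a^3 - 4*a^2 - 37*a + 40)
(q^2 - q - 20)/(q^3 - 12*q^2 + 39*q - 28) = (q^2 - q - 20)/(q^3 - 12*q^2 + 39*q - 28)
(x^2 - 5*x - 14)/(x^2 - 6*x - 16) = (x - 7)/(x - 8)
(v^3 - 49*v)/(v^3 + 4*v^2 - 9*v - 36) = v*(v^2 - 49)/(v^3 + 4*v^2 - 9*v - 36)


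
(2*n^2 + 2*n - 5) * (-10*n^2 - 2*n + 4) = -20*n^4 - 24*n^3 + 54*n^2 + 18*n - 20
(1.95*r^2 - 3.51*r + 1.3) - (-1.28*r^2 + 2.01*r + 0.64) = 3.23*r^2 - 5.52*r + 0.66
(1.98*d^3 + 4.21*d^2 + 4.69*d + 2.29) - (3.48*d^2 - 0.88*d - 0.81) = 1.98*d^3 + 0.73*d^2 + 5.57*d + 3.1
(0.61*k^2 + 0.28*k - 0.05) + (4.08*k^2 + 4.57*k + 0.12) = 4.69*k^2 + 4.85*k + 0.07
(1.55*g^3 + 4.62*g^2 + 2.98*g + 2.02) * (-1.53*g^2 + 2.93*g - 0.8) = -2.3715*g^5 - 2.5271*g^4 + 7.7372*g^3 + 1.9448*g^2 + 3.5346*g - 1.616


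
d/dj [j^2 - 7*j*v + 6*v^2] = 2*j - 7*v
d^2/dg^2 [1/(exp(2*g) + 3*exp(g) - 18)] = (2*(2*exp(g) + 3)^2*exp(g) - (4*exp(g) + 3)*(exp(2*g) + 3*exp(g) - 18))*exp(g)/(exp(2*g) + 3*exp(g) - 18)^3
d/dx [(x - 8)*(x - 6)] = 2*x - 14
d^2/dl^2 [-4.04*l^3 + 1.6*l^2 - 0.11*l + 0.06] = 3.2 - 24.24*l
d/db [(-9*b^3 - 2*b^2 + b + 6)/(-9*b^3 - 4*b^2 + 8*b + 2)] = 2*(9*b^4 - 63*b^3 + 48*b^2 + 20*b - 23)/(81*b^6 + 72*b^5 - 128*b^4 - 100*b^3 + 48*b^2 + 32*b + 4)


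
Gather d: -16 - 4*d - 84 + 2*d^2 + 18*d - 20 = 2*d^2 + 14*d - 120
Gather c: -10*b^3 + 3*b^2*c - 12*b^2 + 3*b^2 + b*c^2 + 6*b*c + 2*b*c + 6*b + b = -10*b^3 - 9*b^2 + b*c^2 + 7*b + c*(3*b^2 + 8*b)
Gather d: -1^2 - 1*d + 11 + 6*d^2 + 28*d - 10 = 6*d^2 + 27*d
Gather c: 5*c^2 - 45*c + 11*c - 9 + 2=5*c^2 - 34*c - 7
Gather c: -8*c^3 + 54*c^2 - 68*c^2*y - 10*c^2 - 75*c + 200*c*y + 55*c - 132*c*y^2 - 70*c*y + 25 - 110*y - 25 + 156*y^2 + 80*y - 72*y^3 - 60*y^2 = -8*c^3 + c^2*(44 - 68*y) + c*(-132*y^2 + 130*y - 20) - 72*y^3 + 96*y^2 - 30*y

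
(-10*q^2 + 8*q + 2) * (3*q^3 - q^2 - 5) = -30*q^5 + 34*q^4 - 2*q^3 + 48*q^2 - 40*q - 10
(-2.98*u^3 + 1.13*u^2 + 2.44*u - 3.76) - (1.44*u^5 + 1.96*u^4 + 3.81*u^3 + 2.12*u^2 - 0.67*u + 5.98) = -1.44*u^5 - 1.96*u^4 - 6.79*u^3 - 0.99*u^2 + 3.11*u - 9.74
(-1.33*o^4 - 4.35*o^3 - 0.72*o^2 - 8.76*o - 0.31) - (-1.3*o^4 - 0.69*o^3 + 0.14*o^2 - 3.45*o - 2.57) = -0.03*o^4 - 3.66*o^3 - 0.86*o^2 - 5.31*o + 2.26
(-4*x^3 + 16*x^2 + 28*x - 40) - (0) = -4*x^3 + 16*x^2 + 28*x - 40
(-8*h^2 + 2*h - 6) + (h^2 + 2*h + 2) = -7*h^2 + 4*h - 4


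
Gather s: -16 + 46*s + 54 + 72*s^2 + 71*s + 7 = 72*s^2 + 117*s + 45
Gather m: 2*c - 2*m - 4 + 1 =2*c - 2*m - 3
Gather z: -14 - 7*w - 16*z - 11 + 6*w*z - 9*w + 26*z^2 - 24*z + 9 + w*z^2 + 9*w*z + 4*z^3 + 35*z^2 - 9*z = -16*w + 4*z^3 + z^2*(w + 61) + z*(15*w - 49) - 16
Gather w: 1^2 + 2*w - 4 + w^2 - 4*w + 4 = w^2 - 2*w + 1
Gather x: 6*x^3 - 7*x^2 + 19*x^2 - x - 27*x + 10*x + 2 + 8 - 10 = 6*x^3 + 12*x^2 - 18*x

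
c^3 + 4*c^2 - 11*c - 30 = (c - 3)*(c + 2)*(c + 5)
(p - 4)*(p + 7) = p^2 + 3*p - 28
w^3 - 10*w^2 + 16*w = w*(w - 8)*(w - 2)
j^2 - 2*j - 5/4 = (j - 5/2)*(j + 1/2)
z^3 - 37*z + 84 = (z - 4)*(z - 3)*(z + 7)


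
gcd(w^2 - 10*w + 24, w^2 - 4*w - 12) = w - 6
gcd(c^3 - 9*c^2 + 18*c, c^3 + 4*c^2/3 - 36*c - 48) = c - 6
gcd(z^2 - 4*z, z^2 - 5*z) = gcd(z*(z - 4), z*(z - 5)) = z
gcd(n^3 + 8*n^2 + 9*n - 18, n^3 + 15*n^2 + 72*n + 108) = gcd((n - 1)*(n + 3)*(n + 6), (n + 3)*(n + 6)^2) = n^2 + 9*n + 18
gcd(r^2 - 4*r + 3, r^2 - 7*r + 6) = r - 1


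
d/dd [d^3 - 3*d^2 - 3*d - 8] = 3*d^2 - 6*d - 3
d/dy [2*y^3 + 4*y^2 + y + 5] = 6*y^2 + 8*y + 1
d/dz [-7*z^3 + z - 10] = 1 - 21*z^2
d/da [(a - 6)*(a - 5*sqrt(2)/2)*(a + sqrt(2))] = 3*a^2 - 12*a - 3*sqrt(2)*a - 5 + 9*sqrt(2)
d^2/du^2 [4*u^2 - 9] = 8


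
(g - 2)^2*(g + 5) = g^3 + g^2 - 16*g + 20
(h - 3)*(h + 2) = h^2 - h - 6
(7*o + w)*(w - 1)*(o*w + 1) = 7*o^2*w^2 - 7*o^2*w + o*w^3 - o*w^2 + 7*o*w - 7*o + w^2 - w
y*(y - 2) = y^2 - 2*y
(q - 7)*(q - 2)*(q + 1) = q^3 - 8*q^2 + 5*q + 14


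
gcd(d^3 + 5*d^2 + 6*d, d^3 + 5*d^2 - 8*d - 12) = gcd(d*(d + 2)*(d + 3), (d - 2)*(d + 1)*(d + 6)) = 1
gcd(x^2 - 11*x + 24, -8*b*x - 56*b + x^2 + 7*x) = 1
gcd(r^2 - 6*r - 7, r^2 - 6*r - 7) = r^2 - 6*r - 7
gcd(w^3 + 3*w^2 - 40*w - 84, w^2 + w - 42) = w^2 + w - 42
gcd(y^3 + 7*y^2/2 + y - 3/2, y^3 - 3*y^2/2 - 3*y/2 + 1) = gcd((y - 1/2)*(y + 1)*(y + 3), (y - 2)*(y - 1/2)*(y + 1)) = y^2 + y/2 - 1/2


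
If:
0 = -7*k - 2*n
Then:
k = -2*n/7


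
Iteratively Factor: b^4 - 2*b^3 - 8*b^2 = (b)*(b^3 - 2*b^2 - 8*b) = b*(b + 2)*(b^2 - 4*b) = b*(b - 4)*(b + 2)*(b)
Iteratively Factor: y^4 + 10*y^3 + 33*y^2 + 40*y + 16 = (y + 1)*(y^3 + 9*y^2 + 24*y + 16) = (y + 1)^2*(y^2 + 8*y + 16) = (y + 1)^2*(y + 4)*(y + 4)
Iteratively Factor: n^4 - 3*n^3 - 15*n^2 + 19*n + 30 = (n - 5)*(n^3 + 2*n^2 - 5*n - 6) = (n - 5)*(n + 1)*(n^2 + n - 6) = (n - 5)*(n + 1)*(n + 3)*(n - 2)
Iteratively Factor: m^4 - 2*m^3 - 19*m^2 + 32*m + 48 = (m + 4)*(m^3 - 6*m^2 + 5*m + 12) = (m - 4)*(m + 4)*(m^2 - 2*m - 3) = (m - 4)*(m - 3)*(m + 4)*(m + 1)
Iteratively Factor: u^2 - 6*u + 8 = (u - 4)*(u - 2)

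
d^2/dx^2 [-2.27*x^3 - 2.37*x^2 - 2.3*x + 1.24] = -13.62*x - 4.74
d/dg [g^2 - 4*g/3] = 2*g - 4/3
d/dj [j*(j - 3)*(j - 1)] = 3*j^2 - 8*j + 3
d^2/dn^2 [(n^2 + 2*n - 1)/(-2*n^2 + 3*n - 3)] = 4*(-7*n^3 + 15*n^2 + 9*n - 12)/(8*n^6 - 36*n^5 + 90*n^4 - 135*n^3 + 135*n^2 - 81*n + 27)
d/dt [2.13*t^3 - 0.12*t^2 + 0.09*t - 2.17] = 6.39*t^2 - 0.24*t + 0.09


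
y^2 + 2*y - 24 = (y - 4)*(y + 6)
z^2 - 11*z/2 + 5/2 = (z - 5)*(z - 1/2)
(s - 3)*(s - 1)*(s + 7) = s^3 + 3*s^2 - 25*s + 21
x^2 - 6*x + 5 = (x - 5)*(x - 1)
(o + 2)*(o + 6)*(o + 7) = o^3 + 15*o^2 + 68*o + 84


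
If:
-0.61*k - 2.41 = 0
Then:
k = -3.95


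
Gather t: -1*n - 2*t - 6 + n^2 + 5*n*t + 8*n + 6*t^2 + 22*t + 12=n^2 + 7*n + 6*t^2 + t*(5*n + 20) + 6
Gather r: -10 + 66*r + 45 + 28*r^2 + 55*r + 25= 28*r^2 + 121*r + 60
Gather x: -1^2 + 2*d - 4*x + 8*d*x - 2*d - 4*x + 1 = x*(8*d - 8)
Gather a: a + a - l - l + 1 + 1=2*a - 2*l + 2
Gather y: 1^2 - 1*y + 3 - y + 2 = 6 - 2*y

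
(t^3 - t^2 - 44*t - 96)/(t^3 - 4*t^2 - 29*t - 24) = (t + 4)/(t + 1)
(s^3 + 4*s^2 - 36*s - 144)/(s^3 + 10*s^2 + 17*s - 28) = (s^2 - 36)/(s^2 + 6*s - 7)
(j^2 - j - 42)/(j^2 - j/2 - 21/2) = 2*(-j^2 + j + 42)/(-2*j^2 + j + 21)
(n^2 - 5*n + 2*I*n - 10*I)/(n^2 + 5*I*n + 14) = (n^2 + n*(-5 + 2*I) - 10*I)/(n^2 + 5*I*n + 14)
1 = 1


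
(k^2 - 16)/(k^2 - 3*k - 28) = (k - 4)/(k - 7)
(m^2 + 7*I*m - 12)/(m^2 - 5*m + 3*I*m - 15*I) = (m + 4*I)/(m - 5)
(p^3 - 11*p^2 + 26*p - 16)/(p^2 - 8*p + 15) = (p^3 - 11*p^2 + 26*p - 16)/(p^2 - 8*p + 15)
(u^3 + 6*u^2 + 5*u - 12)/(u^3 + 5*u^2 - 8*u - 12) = (u^3 + 6*u^2 + 5*u - 12)/(u^3 + 5*u^2 - 8*u - 12)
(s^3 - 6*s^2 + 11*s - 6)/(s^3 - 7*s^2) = (s^3 - 6*s^2 + 11*s - 6)/(s^2*(s - 7))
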